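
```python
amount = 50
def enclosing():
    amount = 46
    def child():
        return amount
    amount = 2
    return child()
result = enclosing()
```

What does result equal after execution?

Step 1: enclosing() sets amount = 46, then later amount = 2.
Step 2: child() is called after amount is reassigned to 2. Closures capture variables by reference, not by value.
Step 3: result = 2

The answer is 2.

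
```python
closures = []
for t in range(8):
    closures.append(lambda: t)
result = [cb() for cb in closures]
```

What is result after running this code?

Step 1: All 8 lambdas share the same variable t.
Step 2: After the loop, t = 7.
Step 3: Each call returns 7. result = [7, 7, 7, 7, 7, 7, 7, 7]

The answer is [7, 7, 7, 7, 7, 7, 7, 7].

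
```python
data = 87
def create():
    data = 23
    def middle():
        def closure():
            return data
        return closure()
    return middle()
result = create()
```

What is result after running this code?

Step 1: create() defines data = 23. middle() and closure() have no local data.
Step 2: closure() checks local (none), enclosing middle() (none), enclosing create() and finds data = 23.
Step 3: result = 23

The answer is 23.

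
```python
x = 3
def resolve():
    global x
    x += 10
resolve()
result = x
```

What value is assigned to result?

Step 1: x = 3 globally.
Step 2: resolve() modifies global x: x += 10 = 13.
Step 3: result = 13

The answer is 13.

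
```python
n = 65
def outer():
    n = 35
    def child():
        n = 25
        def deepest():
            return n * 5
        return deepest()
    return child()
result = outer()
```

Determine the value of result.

Step 1: deepest() looks up n through LEGB: not local, finds n = 25 in enclosing child().
Step 2: Returns 25 * 5 = 125.
Step 3: result = 125

The answer is 125.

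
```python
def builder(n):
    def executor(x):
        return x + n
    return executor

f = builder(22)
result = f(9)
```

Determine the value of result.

Step 1: builder(22) creates a closure that captures n = 22.
Step 2: f(9) calls the closure with x = 9, returning 9 + 22 = 31.
Step 3: result = 31

The answer is 31.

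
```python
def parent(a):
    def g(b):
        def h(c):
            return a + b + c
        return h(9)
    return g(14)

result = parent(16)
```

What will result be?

Step 1: a = 16, b = 14, c = 9 across three nested scopes.
Step 2: h() accesses all three via LEGB rule.
Step 3: result = 16 + 14 + 9 = 39

The answer is 39.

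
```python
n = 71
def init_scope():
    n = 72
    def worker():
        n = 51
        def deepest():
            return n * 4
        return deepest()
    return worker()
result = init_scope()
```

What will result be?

Step 1: deepest() looks up n through LEGB: not local, finds n = 51 in enclosing worker().
Step 2: Returns 51 * 4 = 204.
Step 3: result = 204

The answer is 204.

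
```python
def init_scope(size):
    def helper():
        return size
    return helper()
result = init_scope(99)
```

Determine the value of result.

Step 1: init_scope(99) binds parameter size = 99.
Step 2: helper() looks up size in enclosing scope and finds the parameter size = 99.
Step 3: result = 99

The answer is 99.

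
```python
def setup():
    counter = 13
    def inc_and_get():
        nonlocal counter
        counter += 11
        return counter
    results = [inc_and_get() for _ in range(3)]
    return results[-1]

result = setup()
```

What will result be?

Step 1: counter = 13.
Step 2: Three calls to inc_and_get(), each adding 11.
Step 3: Last value = 13 + 11 * 3 = 46

The answer is 46.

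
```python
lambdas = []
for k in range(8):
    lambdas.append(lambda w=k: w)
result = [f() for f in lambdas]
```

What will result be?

Step 1: Default arg w=k captures k at each iteration.
Step 2: Each lambda has its own default: 0, 1, ..., 7.
Step 3: result = [0, 1, 2, 3, 4, 5, 6, 7]

The answer is [0, 1, 2, 3, 4, 5, 6, 7].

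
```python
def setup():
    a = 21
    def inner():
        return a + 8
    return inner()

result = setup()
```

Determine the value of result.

Step 1: setup() defines a = 21.
Step 2: inner() reads a = 21 from enclosing scope, returns 21 + 8 = 29.
Step 3: result = 29

The answer is 29.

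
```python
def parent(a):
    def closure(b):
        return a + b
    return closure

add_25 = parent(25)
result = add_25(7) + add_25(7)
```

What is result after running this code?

Step 1: add_25 captures a = 25.
Step 2: add_25(7) = 25 + 7 = 32, called twice.
Step 3: result = 32 + 32 = 64

The answer is 64.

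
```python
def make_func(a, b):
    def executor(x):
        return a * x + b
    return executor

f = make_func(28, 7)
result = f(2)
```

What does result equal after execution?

Step 1: make_func(28, 7) captures a = 28, b = 7.
Step 2: f(2) computes 28 * 2 + 7 = 63.
Step 3: result = 63

The answer is 63.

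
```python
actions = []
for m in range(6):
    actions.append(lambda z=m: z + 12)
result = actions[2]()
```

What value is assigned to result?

Step 1: Default argument z=m captures m's value at definition time.
Step 2: actions[2] was defined when m = 2, so z defaults to 2.
Step 3: result = 2 + 12 = 14 (default arg fixes the late binding issue)

The answer is 14.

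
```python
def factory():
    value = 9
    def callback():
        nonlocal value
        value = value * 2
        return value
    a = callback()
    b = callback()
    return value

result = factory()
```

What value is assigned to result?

Step 1: value starts at 9.
Step 2: First callback(): value = 9 * 2 = 18.
Step 3: Second callback(): value = 18 * 2 = 36.
Step 4: result = 36

The answer is 36.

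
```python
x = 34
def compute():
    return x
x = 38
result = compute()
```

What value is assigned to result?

Step 1: x is first set to 34, then reassigned to 38.
Step 2: compute() is called after the reassignment, so it looks up the current global x = 38.
Step 3: result = 38

The answer is 38.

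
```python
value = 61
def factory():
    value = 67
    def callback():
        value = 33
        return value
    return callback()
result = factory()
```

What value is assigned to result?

Step 1: Three scopes define value: global (61), factory (67), callback (33).
Step 2: callback() has its own local value = 33, which shadows both enclosing and global.
Step 3: result = 33 (local wins in LEGB)

The answer is 33.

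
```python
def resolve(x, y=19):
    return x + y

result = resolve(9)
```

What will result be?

Step 1: resolve(9) uses default y = 19.
Step 2: Returns 9 + 19 = 28.
Step 3: result = 28

The answer is 28.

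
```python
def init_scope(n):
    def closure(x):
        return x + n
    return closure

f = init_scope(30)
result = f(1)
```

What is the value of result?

Step 1: init_scope(30) creates a closure that captures n = 30.
Step 2: f(1) calls the closure with x = 1, returning 1 + 30 = 31.
Step 3: result = 31

The answer is 31.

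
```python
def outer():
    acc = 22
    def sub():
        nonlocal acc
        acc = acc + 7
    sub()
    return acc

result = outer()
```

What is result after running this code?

Step 1: outer() sets acc = 22.
Step 2: sub() uses nonlocal to modify acc in outer's scope: acc = 22 + 7 = 29.
Step 3: outer() returns the modified acc = 29

The answer is 29.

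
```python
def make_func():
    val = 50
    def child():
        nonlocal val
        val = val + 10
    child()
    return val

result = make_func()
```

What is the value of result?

Step 1: make_func() sets val = 50.
Step 2: child() uses nonlocal to modify val in make_func's scope: val = 50 + 10 = 60.
Step 3: make_func() returns the modified val = 60

The answer is 60.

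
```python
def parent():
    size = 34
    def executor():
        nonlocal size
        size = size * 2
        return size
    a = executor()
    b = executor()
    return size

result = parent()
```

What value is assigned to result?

Step 1: size starts at 34.
Step 2: First executor(): size = 34 * 2 = 68.
Step 3: Second executor(): size = 68 * 2 = 136.
Step 4: result = 136

The answer is 136.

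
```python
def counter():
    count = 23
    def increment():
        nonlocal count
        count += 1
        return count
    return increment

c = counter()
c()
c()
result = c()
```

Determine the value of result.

Step 1: counter() creates closure with count = 23.
Step 2: Each c() call increments count via nonlocal. After 3 calls: 23 + 3 = 26.
Step 3: result = 26

The answer is 26.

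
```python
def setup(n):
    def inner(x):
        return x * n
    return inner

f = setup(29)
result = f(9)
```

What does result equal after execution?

Step 1: setup(29) creates a closure capturing n = 29.
Step 2: f(9) computes 9 * 29 = 261.
Step 3: result = 261

The answer is 261.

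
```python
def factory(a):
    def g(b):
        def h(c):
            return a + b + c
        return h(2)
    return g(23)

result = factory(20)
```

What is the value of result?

Step 1: a = 20, b = 23, c = 2 across three nested scopes.
Step 2: h() accesses all three via LEGB rule.
Step 3: result = 20 + 23 + 2 = 45

The answer is 45.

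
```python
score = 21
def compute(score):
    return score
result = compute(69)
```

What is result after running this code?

Step 1: Global score = 21.
Step 2: compute(69) takes parameter score = 69, which shadows the global.
Step 3: result = 69

The answer is 69.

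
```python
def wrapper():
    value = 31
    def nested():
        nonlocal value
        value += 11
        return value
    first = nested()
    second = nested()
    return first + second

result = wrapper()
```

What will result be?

Step 1: value starts at 31.
Step 2: First call: value = 31 + 11 = 42, returns 42.
Step 3: Second call: value = 42 + 11 = 53, returns 53.
Step 4: result = 42 + 53 = 95

The answer is 95.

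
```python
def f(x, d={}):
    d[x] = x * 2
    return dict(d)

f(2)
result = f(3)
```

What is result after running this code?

Step 1: Mutable default dict is shared across calls.
Step 2: First call adds 2: 4. Second call adds 3: 6.
Step 3: result = {2: 4, 3: 6}

The answer is {2: 4, 3: 6}.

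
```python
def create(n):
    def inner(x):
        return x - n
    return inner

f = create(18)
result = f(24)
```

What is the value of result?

Step 1: create(18) creates a closure capturing n = 18.
Step 2: f(24) computes 24 - 18 = 6.
Step 3: result = 6

The answer is 6.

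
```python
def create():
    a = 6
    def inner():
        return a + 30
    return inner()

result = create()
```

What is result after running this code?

Step 1: create() defines a = 6.
Step 2: inner() reads a = 6 from enclosing scope, returns 6 + 30 = 36.
Step 3: result = 36

The answer is 36.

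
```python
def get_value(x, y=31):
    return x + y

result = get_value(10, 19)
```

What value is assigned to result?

Step 1: get_value(10, 19) overrides default y with 19.
Step 2: Returns 10 + 19 = 29.
Step 3: result = 29

The answer is 29.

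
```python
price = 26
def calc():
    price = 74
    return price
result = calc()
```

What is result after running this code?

Step 1: Global price = 26.
Step 2: calc() creates local price = 74, shadowing the global.
Step 3: Returns local price = 74. result = 74

The answer is 74.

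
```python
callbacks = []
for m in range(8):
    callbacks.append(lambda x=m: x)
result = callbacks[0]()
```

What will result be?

Step 1: Default argument x=m captures m's value at each iteration.
Step 2: callbacks[0] captured x = 0 when m was 0.
Step 3: result = 0

The answer is 0.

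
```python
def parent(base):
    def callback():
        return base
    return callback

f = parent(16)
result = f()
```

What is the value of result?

Step 1: parent(16) creates closure capturing base = 16.
Step 2: f() returns the captured base = 16.
Step 3: result = 16

The answer is 16.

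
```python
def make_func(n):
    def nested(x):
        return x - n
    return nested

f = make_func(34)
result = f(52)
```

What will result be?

Step 1: make_func(34) creates a closure capturing n = 34.
Step 2: f(52) computes 52 - 34 = 18.
Step 3: result = 18

The answer is 18.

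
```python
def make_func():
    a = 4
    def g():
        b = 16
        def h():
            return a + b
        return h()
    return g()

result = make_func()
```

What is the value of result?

Step 1: make_func() defines a = 4. g() defines b = 16.
Step 2: h() accesses both from enclosing scopes: a = 4, b = 16.
Step 3: result = 4 + 16 = 20

The answer is 20.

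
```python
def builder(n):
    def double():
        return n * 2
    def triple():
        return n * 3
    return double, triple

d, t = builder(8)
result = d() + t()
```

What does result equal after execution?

Step 1: Both closures capture the same n = 8.
Step 2: d() = 8 * 2 = 16, t() = 8 * 3 = 24.
Step 3: result = 16 + 24 = 40

The answer is 40.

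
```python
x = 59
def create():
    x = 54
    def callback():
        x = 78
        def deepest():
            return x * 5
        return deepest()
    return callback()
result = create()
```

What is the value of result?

Step 1: deepest() looks up x through LEGB: not local, finds x = 78 in enclosing callback().
Step 2: Returns 78 * 5 = 390.
Step 3: result = 390

The answer is 390.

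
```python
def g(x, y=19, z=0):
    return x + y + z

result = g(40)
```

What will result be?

Step 1: g(40) uses defaults y = 19, z = 0.
Step 2: Returns 40 + 19 + 0 = 59.
Step 3: result = 59

The answer is 59.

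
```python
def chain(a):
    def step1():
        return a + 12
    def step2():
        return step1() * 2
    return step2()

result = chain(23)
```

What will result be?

Step 1: chain(23) captures a = 23.
Step 2: step2() calls step1() which returns 23 + 12 = 35.
Step 3: step2() returns 35 * 2 = 70

The answer is 70.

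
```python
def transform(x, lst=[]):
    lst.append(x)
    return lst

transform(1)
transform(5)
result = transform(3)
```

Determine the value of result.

Step 1: Mutable default argument gotcha! The list [] is created once.
Step 2: Each call appends to the SAME list: [1], [1, 5], [1, 5, 3].
Step 3: result = [1, 5, 3]

The answer is [1, 5, 3].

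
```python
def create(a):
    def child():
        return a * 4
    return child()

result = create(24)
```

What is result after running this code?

Step 1: create(24) binds parameter a = 24.
Step 2: child() accesses a = 24 from enclosing scope.
Step 3: result = 24 * 4 = 96

The answer is 96.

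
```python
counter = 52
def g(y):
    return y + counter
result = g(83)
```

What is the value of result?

Step 1: counter = 52 is defined globally.
Step 2: g(83) uses parameter y = 83 and looks up counter from global scope = 52.
Step 3: result = 83 + 52 = 135

The answer is 135.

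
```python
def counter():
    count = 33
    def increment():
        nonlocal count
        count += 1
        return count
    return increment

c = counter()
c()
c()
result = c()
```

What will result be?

Step 1: counter() creates closure with count = 33.
Step 2: Each c() call increments count via nonlocal. After 3 calls: 33 + 3 = 36.
Step 3: result = 36

The answer is 36.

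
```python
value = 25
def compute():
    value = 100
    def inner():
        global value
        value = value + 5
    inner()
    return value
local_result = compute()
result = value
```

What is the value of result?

Step 1: Global value = 25. compute() creates local value = 100.
Step 2: inner() declares global value and adds 5: global value = 25 + 5 = 30.
Step 3: compute() returns its local value = 100 (unaffected by inner).
Step 4: result = global value = 30

The answer is 30.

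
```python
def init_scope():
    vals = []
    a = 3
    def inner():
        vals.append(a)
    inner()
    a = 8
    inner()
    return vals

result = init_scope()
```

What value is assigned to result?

Step 1: a = 3. inner() appends current a to vals.
Step 2: First inner(): appends 3. Then a = 8.
Step 3: Second inner(): appends 8 (closure sees updated a). result = [3, 8]

The answer is [3, 8].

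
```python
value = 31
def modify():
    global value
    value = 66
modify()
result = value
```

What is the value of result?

Step 1: value = 31 globally.
Step 2: modify() declares global value and sets it to 66.
Step 3: After modify(), global value = 66. result = 66

The answer is 66.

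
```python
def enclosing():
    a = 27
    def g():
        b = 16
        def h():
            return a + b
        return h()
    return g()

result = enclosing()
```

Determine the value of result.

Step 1: enclosing() defines a = 27. g() defines b = 16.
Step 2: h() accesses both from enclosing scopes: a = 27, b = 16.
Step 3: result = 27 + 16 = 43

The answer is 43.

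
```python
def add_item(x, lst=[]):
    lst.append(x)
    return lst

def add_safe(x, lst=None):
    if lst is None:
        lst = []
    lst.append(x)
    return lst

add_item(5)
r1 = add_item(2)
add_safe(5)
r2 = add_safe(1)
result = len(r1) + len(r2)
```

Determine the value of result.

Step 1: add_item shares mutable default: after 2 calls, lst = [5, 2], len = 2.
Step 2: add_safe creates fresh list each time: r2 = [1], len = 1.
Step 3: result = 2 + 1 = 3

The answer is 3.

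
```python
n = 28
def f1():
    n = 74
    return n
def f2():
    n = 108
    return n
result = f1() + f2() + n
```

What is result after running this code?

Step 1: Each function shadows global n with its own local.
Step 2: f1() returns 74, f2() returns 108.
Step 3: Global n = 28 is unchanged. result = 74 + 108 + 28 = 210

The answer is 210.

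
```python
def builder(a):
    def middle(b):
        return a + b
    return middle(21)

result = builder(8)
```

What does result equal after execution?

Step 1: builder(8) passes a = 8.
Step 2: middle(21) has b = 21, reads a = 8 from enclosing.
Step 3: result = 8 + 21 = 29

The answer is 29.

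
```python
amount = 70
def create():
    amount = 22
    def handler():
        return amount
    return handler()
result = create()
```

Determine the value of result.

Step 1: amount = 70 globally, but create() defines amount = 22 locally.
Step 2: handler() looks up amount. Not in local scope, so checks enclosing scope (create) and finds amount = 22.
Step 3: result = 22

The answer is 22.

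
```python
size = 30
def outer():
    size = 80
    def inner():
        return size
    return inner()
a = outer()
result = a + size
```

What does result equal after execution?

Step 1: outer() has local size = 80. inner() reads from enclosing.
Step 2: outer() returns 80. Global size = 30 unchanged.
Step 3: result = 80 + 30 = 110

The answer is 110.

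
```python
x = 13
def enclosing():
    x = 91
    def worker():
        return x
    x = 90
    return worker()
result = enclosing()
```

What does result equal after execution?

Step 1: enclosing() sets x = 91, then later x = 90.
Step 2: worker() is called after x is reassigned to 90. Closures capture variables by reference, not by value.
Step 3: result = 90

The answer is 90.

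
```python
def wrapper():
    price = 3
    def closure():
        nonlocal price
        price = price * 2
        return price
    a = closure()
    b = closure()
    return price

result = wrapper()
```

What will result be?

Step 1: price starts at 3.
Step 2: First closure(): price = 3 * 2 = 6.
Step 3: Second closure(): price = 6 * 2 = 12.
Step 4: result = 12

The answer is 12.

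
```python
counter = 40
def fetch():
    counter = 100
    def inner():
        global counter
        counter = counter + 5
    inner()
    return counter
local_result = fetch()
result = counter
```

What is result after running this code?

Step 1: Global counter = 40. fetch() creates local counter = 100.
Step 2: inner() declares global counter and adds 5: global counter = 40 + 5 = 45.
Step 3: fetch() returns its local counter = 100 (unaffected by inner).
Step 4: result = global counter = 45

The answer is 45.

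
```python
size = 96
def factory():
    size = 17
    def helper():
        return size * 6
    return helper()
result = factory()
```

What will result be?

Step 1: factory() shadows global size with size = 17.
Step 2: helper() finds size = 17 in enclosing scope, computes 17 * 6 = 102.
Step 3: result = 102

The answer is 102.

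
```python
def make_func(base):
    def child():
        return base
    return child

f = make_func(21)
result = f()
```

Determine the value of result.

Step 1: make_func(21) creates closure capturing base = 21.
Step 2: f() returns the captured base = 21.
Step 3: result = 21

The answer is 21.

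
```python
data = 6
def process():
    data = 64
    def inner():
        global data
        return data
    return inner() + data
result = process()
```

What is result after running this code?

Step 1: Global data = 6. process() shadows with local data = 64.
Step 2: inner() uses global keyword, so inner() returns global data = 6.
Step 3: process() returns 6 + 64 = 70

The answer is 70.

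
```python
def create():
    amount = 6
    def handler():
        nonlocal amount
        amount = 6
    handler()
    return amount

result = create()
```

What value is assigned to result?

Step 1: create() sets amount = 6.
Step 2: handler() uses nonlocal to reassign amount = 6.
Step 3: result = 6

The answer is 6.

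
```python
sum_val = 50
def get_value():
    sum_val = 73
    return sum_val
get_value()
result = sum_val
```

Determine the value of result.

Step 1: Global sum_val = 50.
Step 2: get_value() creates local sum_val = 73 (shadow, not modification).
Step 3: After get_value() returns, global sum_val is unchanged. result = 50

The answer is 50.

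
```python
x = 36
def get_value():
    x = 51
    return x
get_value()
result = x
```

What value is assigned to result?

Step 1: Global x = 36.
Step 2: get_value() creates local x = 51 (shadow, not modification).
Step 3: After get_value() returns, global x is unchanged. result = 36

The answer is 36.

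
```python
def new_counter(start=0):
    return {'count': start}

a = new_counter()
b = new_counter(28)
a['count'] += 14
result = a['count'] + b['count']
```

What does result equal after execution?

Step 1: new_counter() returns a new dict each call (immutable default 0).
Step 2: a = {'count': 0}, b = {'count': 28}.
Step 3: a['count'] += 14 = 14. result = 14 + 28 = 42

The answer is 42.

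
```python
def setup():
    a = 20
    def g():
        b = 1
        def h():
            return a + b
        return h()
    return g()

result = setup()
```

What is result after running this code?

Step 1: setup() defines a = 20. g() defines b = 1.
Step 2: h() accesses both from enclosing scopes: a = 20, b = 1.
Step 3: result = 20 + 1 = 21

The answer is 21.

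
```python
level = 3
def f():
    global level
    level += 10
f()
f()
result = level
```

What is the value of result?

Step 1: level = 3.
Step 2: First f(): level = 3 + 10 = 13.
Step 3: Second f(): level = 13 + 10 = 23. result = 23

The answer is 23.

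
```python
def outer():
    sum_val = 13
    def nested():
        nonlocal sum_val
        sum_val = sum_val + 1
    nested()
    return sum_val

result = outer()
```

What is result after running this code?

Step 1: outer() sets sum_val = 13.
Step 2: nested() uses nonlocal to modify sum_val in outer's scope: sum_val = 13 + 1 = 14.
Step 3: outer() returns the modified sum_val = 14

The answer is 14.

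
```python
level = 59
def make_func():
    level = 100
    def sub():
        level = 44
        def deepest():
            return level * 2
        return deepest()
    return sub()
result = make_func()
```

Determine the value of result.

Step 1: deepest() looks up level through LEGB: not local, finds level = 44 in enclosing sub().
Step 2: Returns 44 * 2 = 88.
Step 3: result = 88

The answer is 88.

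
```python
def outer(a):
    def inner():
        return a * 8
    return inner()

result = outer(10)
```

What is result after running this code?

Step 1: outer(10) binds parameter a = 10.
Step 2: inner() accesses a = 10 from enclosing scope.
Step 3: result = 10 * 8 = 80

The answer is 80.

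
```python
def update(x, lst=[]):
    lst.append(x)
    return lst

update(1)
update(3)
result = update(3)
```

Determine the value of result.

Step 1: Mutable default argument gotcha! The list [] is created once.
Step 2: Each call appends to the SAME list: [1], [1, 3], [1, 3, 3].
Step 3: result = [1, 3, 3]

The answer is [1, 3, 3].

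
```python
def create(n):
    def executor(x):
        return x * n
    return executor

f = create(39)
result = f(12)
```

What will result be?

Step 1: create(39) creates a closure capturing n = 39.
Step 2: f(12) computes 12 * 39 = 468.
Step 3: result = 468

The answer is 468.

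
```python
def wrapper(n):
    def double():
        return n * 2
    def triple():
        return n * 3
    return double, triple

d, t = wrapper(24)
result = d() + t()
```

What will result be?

Step 1: Both closures capture the same n = 24.
Step 2: d() = 24 * 2 = 48, t() = 24 * 3 = 72.
Step 3: result = 48 + 72 = 120

The answer is 120.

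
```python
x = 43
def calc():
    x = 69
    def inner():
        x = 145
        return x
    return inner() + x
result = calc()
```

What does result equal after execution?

Step 1: calc() has local x = 69. inner() has local x = 145.
Step 2: inner() returns its local x = 145.
Step 3: calc() returns 145 + its own x (69) = 214

The answer is 214.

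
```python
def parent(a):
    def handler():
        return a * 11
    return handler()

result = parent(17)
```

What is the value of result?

Step 1: parent(17) binds parameter a = 17.
Step 2: handler() accesses a = 17 from enclosing scope.
Step 3: result = 17 * 11 = 187

The answer is 187.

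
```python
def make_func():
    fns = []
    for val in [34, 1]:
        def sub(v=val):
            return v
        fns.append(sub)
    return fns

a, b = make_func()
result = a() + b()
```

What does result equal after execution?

Step 1: Default argument v=val captures val at each iteration.
Step 2: a() returns 34 (captured at first iteration), b() returns 1 (captured at second).
Step 3: result = 34 + 1 = 35

The answer is 35.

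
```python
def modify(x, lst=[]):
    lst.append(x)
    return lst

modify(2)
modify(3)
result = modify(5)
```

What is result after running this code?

Step 1: Mutable default argument gotcha! The list [] is created once.
Step 2: Each call appends to the SAME list: [2], [2, 3], [2, 3, 5].
Step 3: result = [2, 3, 5]

The answer is [2, 3, 5].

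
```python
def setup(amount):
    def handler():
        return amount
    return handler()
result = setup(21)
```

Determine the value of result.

Step 1: setup(21) binds parameter amount = 21.
Step 2: handler() looks up amount in enclosing scope and finds the parameter amount = 21.
Step 3: result = 21

The answer is 21.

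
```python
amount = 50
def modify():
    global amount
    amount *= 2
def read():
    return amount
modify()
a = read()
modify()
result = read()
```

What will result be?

Step 1: amount = 50.
Step 2: First modify(): amount = 50 * 2 = 100.
Step 3: Second modify(): amount = 100 * 2 = 200.
Step 4: read() returns 200

The answer is 200.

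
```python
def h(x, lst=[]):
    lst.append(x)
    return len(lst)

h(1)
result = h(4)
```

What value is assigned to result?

Step 1: Mutable default list persists between calls.
Step 2: First call: lst = [1], len = 1. Second call: lst = [1, 4], len = 2.
Step 3: result = 2

The answer is 2.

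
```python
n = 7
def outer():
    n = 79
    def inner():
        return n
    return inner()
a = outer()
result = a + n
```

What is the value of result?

Step 1: outer() has local n = 79. inner() reads from enclosing.
Step 2: outer() returns 79. Global n = 7 unchanged.
Step 3: result = 79 + 7 = 86

The answer is 86.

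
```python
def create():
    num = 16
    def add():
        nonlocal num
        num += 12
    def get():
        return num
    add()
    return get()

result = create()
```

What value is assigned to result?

Step 1: num = 16. add() modifies it via nonlocal, get() reads it.
Step 2: add() makes num = 16 + 12 = 28.
Step 3: get() returns 28. result = 28

The answer is 28.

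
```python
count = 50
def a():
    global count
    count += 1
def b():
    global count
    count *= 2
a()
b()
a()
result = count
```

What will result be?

Step 1: count = 50.
Step 2: a(): count = 50 + 1 = 51.
Step 3: b(): count = 51 * 2 = 102.
Step 4: a(): count = 102 + 1 = 103

The answer is 103.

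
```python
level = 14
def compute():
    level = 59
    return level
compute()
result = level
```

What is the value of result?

Step 1: Global level = 14.
Step 2: compute() creates local level = 59 (shadow, not modification).
Step 3: After compute() returns, global level is unchanged. result = 14

The answer is 14.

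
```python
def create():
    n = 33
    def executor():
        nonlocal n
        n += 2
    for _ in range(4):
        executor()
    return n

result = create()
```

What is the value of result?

Step 1: n = 33.
Step 2: executor() is called 4 times in a loop, each adding 2 via nonlocal.
Step 3: n = 33 + 2 * 4 = 41

The answer is 41.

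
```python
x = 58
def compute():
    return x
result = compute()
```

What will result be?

Step 1: x = 58 is defined in the global scope.
Step 2: compute() looks up x. No local x exists, so Python checks the global scope via LEGB rule and finds x = 58.
Step 3: result = 58

The answer is 58.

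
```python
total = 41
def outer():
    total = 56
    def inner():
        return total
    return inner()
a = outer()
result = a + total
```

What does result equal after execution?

Step 1: outer() has local total = 56. inner() reads from enclosing.
Step 2: outer() returns 56. Global total = 41 unchanged.
Step 3: result = 56 + 41 = 97

The answer is 97.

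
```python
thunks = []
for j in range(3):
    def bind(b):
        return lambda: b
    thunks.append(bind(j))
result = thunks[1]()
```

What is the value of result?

Step 1: bind(j) creates a new scope capturing b = j at call time.
Step 2: thunks[1] = bind(1), so its lambda captures b = 1.
Step 3: result = 1 (closure factory fixes late binding)

The answer is 1.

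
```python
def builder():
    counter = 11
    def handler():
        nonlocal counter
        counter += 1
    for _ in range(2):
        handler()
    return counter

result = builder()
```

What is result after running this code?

Step 1: counter = 11.
Step 2: handler() is called 2 times in a loop, each adding 1 via nonlocal.
Step 3: counter = 11 + 1 * 2 = 13

The answer is 13.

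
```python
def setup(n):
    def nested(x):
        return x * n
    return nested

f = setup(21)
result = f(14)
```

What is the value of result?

Step 1: setup(21) creates a closure capturing n = 21.
Step 2: f(14) computes 14 * 21 = 294.
Step 3: result = 294

The answer is 294.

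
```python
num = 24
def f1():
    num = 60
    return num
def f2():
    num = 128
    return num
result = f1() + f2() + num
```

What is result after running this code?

Step 1: Each function shadows global num with its own local.
Step 2: f1() returns 60, f2() returns 128.
Step 3: Global num = 24 is unchanged. result = 60 + 128 + 24 = 212

The answer is 212.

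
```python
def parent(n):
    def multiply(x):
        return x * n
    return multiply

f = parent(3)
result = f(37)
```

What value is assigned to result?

Step 1: parent(3) returns multiply closure with n = 3.
Step 2: f(37) computes 37 * 3 = 111.
Step 3: result = 111

The answer is 111.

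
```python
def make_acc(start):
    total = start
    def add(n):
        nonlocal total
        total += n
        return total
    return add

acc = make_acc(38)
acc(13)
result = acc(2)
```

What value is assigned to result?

Step 1: make_acc(38) creates closure with total = 38.
Step 2: First acc(13): total = 38 + 13 = 51.
Step 3: Second acc(2): total = 51 + 2 = 53. result = 53

The answer is 53.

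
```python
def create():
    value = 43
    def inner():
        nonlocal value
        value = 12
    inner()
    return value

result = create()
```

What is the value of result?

Step 1: create() sets value = 43.
Step 2: inner() uses nonlocal to reassign value = 12.
Step 3: result = 12

The answer is 12.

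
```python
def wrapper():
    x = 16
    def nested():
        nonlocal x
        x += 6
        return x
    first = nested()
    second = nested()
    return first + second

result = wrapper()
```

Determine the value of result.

Step 1: x starts at 16.
Step 2: First call: x = 16 + 6 = 22, returns 22.
Step 3: Second call: x = 22 + 6 = 28, returns 28.
Step 4: result = 22 + 28 = 50

The answer is 50.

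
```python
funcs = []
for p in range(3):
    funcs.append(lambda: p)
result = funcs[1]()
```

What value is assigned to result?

Step 1: The loop creates 3 lambdas, all referencing the same variable p.
Step 2: After the loop, p = 2 (final value).
Step 3: funcs[1]() looks up p at call time and finds 2. This is the late binding gotcha. result = 2

The answer is 2.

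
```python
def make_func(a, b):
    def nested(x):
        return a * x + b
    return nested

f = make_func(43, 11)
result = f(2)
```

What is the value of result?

Step 1: make_func(43, 11) captures a = 43, b = 11.
Step 2: f(2) computes 43 * 2 + 11 = 97.
Step 3: result = 97

The answer is 97.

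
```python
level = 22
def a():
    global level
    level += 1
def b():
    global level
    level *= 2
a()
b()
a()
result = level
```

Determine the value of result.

Step 1: level = 22.
Step 2: a(): level = 22 + 1 = 23.
Step 3: b(): level = 23 * 2 = 46.
Step 4: a(): level = 46 + 1 = 47

The answer is 47.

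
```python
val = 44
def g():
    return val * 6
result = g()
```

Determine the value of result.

Step 1: val = 44 is defined globally.
Step 2: g() looks up val from global scope = 44, then computes 44 * 6 = 264.
Step 3: result = 264

The answer is 264.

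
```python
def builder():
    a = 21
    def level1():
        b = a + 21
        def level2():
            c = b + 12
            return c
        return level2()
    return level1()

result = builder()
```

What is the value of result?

Step 1: a = 21. b = a + 21 = 42.
Step 2: c = b + 12 = 42 + 12 = 54.
Step 3: result = 54

The answer is 54.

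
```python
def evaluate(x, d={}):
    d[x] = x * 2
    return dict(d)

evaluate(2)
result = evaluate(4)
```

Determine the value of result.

Step 1: Mutable default dict is shared across calls.
Step 2: First call adds 2: 4. Second call adds 4: 8.
Step 3: result = {2: 4, 4: 8}

The answer is {2: 4, 4: 8}.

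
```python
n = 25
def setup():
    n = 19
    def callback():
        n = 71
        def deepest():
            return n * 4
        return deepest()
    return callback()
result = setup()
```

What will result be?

Step 1: deepest() looks up n through LEGB: not local, finds n = 71 in enclosing callback().
Step 2: Returns 71 * 4 = 284.
Step 3: result = 284

The answer is 284.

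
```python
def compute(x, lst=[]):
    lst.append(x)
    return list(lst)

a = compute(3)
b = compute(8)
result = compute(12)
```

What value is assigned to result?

Step 1: Default list is shared. list() creates copies for return values.
Step 2: Internal list grows: [3] -> [3, 8] -> [3, 8, 12].
Step 3: result = [3, 8, 12]

The answer is [3, 8, 12].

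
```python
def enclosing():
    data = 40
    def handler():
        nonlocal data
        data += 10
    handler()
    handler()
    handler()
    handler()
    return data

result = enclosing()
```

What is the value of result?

Step 1: data starts at 40.
Step 2: handler() is called 4 times, each adding 10.
Step 3: data = 40 + 10 * 4 = 80

The answer is 80.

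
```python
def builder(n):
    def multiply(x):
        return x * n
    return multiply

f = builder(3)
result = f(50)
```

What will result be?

Step 1: builder(3) returns multiply closure with n = 3.
Step 2: f(50) computes 50 * 3 = 150.
Step 3: result = 150

The answer is 150.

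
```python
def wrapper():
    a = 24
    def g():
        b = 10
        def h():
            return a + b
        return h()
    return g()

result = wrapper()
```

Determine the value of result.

Step 1: wrapper() defines a = 24. g() defines b = 10.
Step 2: h() accesses both from enclosing scopes: a = 24, b = 10.
Step 3: result = 24 + 10 = 34

The answer is 34.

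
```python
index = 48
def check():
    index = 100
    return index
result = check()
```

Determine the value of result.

Step 1: Global index = 48.
Step 2: check() creates local index = 100, shadowing the global.
Step 3: Returns local index = 100. result = 100

The answer is 100.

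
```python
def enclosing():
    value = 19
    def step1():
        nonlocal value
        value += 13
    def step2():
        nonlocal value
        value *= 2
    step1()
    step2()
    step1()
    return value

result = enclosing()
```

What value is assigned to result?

Step 1: value = 19.
Step 2: step1(): value = 19 + 13 = 32.
Step 3: step2(): value = 32 * 2 = 64.
Step 4: step1(): value = 64 + 13 = 77. result = 77

The answer is 77.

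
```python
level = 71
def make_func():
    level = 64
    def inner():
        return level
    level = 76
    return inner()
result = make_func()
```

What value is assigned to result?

Step 1: make_func() sets level = 64, then later level = 76.
Step 2: inner() is called after level is reassigned to 76. Closures capture variables by reference, not by value.
Step 3: result = 76

The answer is 76.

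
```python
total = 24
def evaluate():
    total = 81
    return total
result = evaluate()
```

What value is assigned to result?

Step 1: Global total = 24.
Step 2: evaluate() creates local total = 81, shadowing the global.
Step 3: Returns local total = 81. result = 81

The answer is 81.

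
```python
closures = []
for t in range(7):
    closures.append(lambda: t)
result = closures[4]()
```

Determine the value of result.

Step 1: The loop creates 7 lambdas, all referencing the same variable t.
Step 2: After the loop, t = 6 (final value).
Step 3: closures[4]() looks up t at call time and finds 6. This is the late binding gotcha. result = 6

The answer is 6.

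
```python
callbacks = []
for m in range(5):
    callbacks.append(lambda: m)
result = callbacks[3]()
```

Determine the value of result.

Step 1: The loop creates 5 lambdas, all referencing the same variable m.
Step 2: After the loop, m = 4 (final value).
Step 3: callbacks[3]() looks up m at call time and finds 4. This is the late binding gotcha. result = 4

The answer is 4.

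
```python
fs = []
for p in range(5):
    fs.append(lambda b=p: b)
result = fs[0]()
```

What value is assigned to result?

Step 1: Default argument b=p captures p's value at each iteration.
Step 2: fs[0] captured b = 0 when p was 0.
Step 3: result = 0

The answer is 0.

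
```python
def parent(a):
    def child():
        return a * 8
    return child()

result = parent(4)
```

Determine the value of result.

Step 1: parent(4) binds parameter a = 4.
Step 2: child() accesses a = 4 from enclosing scope.
Step 3: result = 4 * 8 = 32

The answer is 32.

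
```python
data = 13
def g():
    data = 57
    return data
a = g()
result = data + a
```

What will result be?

Step 1: Global data = 13. g() returns local data = 57.
Step 2: a = 57. Global data still = 13.
Step 3: result = 13 + 57 = 70

The answer is 70.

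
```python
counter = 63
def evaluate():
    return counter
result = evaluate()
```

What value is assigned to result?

Step 1: counter = 63 is defined in the global scope.
Step 2: evaluate() looks up counter. No local counter exists, so Python checks the global scope via LEGB rule and finds counter = 63.
Step 3: result = 63

The answer is 63.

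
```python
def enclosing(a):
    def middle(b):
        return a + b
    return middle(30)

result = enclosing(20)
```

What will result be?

Step 1: enclosing(20) passes a = 20.
Step 2: middle(30) has b = 30, reads a = 20 from enclosing.
Step 3: result = 20 + 30 = 50

The answer is 50.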